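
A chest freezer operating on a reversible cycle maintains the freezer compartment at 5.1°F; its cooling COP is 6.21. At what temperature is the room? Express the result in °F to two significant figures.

80 °F

COP_R = T_C/(T_H − T_C) gives T_H − T_C = T_C/COP.
With T_C = 258.21 K, T_H = 258.21 × (1 + 1/6.21) = 299.78 K.
Converting, 299.78 K = 79.94°F.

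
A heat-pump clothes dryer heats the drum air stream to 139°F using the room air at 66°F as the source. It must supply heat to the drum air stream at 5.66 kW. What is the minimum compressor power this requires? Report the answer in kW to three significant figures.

0.690 kW

In absolute terms T_C = 292.04 K and T_H = 332.59 K, so ΔT = 40.56 K.
COP_Carnot = T_H/ΔT = 332.59/40.56 = 8.201.
Ẇ_min = Q̇/COP_Carnot = 5.660/8.201 = 0.6902 kW.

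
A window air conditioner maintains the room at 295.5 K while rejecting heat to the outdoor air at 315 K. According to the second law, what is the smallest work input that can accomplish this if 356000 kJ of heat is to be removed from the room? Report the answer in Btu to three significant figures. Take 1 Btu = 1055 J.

22300 Btu

The reservoir spacing is ΔT = 315 − 295.5 = 19.50 K.
The reversible limit is COP_R = T_C/ΔT = 15.15, so W_min = Q_C/COP = Q_C·ΔT/T_C.
W_min = 356000 × 19.50/295.50 = 23490 kJ = 22270 Btu.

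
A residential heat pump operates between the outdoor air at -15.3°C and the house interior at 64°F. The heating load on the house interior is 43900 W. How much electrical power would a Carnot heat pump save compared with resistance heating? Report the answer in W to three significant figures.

38900 W

In absolute terms T_C = 257.85 K and T_H = 290.93 K, so ΔT = 33.08 K.
COP_Carnot = T_H/ΔT = 290.93/33.08 = 8.795.
Resistance heating needs Ẇ_res = Q̇_H = 43900 W; the reversible heat pump needs only Ẇ_hp = Q̇_H/COP = 4991 W.
Saving = 43900 − 4991 = 38910 W.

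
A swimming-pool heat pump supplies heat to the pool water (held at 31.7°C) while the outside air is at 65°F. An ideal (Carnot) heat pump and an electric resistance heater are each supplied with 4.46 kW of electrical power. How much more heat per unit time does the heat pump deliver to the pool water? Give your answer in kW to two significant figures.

In absolute terms T_C = 291.48 K and T_H = 304.85 K, so ΔT = 13.37 K.
COP_Carnot = T_H/ΔT = 304.85/13.37 = 22.81.
The heat pump delivers Q̇_H = COP × Ẇ = 101.7 kW; the resistance heater delivers Ẇ = 4.460 kW.
Extra = (COP − 1)·Ẇ = 97.26 kW.

97 kW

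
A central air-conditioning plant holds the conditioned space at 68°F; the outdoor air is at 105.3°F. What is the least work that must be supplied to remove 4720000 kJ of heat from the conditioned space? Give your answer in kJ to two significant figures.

In absolute terms T_C = 293.15 K and T_H = 313.87 K, so ΔT = 20.72 K.
The reversible limit is COP_R = T_C/ΔT = 14.15, so W_min = Q_C/COP = Q_C·ΔT/T_C.
W_min = 4720000 × 20.72/293.15 = 333600 kJ.

330000 kJ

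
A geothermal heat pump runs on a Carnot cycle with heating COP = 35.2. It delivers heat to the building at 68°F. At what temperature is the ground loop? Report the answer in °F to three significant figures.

COP_HP = T_H/(T_H − T_C) gives T_H − T_C = T_H/COP.
With T_H = 293.15 K, T_C = 293.15 × (1 − 1/35.2) = 284.82 K.
Converting, 284.82 K = 53.01°F.

53.0 °F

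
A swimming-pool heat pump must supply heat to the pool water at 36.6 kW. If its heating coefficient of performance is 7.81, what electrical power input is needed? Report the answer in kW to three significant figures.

Ẇ = Q̇_H/COP_HP = 36.60/7.81 = 4.686 kW.

4.69 kW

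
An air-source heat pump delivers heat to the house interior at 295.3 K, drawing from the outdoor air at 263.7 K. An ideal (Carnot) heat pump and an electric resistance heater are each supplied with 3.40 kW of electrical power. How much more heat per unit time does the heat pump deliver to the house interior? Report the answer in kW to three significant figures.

28.4 kW

The reservoir spacing is ΔT = 295.3 − 263.7 = 31.60 K.
COP_Carnot = T_H/ΔT = 295.30/31.60 = 9.345.
The heat pump delivers Q̇_H = COP × Ẇ = 31.77 kW; the resistance heater delivers Ẇ = 3.400 kW.
Extra = (COP − 1)·Ẇ = 28.37 kW.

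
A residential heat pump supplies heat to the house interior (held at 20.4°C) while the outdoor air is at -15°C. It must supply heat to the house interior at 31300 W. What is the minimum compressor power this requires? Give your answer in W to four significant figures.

3775 W

In absolute terms T_C = 258.15 K and T_H = 293.55 K, so ΔT = 35.40 K.
COP_Carnot = T_H/ΔT = 293.55/35.40 = 8.292.
Ẇ_min = Q̇/COP_Carnot = 31300/8.292 = 3775 W.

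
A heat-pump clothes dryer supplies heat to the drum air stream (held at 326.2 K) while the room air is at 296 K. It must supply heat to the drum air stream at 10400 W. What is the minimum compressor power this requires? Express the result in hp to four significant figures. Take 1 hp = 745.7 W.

1.291 hp

The reservoir spacing is ΔT = 326.2 − 296 = 30.20 K.
COP_Carnot = T_H/ΔT = 326.20/30.20 = 10.80.
Ẇ_min = Q̇/COP_Carnot = 10400/10.80 = 962.8 W = 1.291 hp.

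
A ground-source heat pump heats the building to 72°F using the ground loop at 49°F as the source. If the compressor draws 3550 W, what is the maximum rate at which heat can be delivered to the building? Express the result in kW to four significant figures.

In absolute terms T_C = 282.59 K and T_H = 295.37 K, so ΔT = 12.78 K.
COP_Carnot = T_H/ΔT = 295.37/12.78 = 23.12.
Q̇_max = COP_Carnot × Ẇ = 23.12 × 3550 W = 82060 W = 82.06 kW.

82.06 kW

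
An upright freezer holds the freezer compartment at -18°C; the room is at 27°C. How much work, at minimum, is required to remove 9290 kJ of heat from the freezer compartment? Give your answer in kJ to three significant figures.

In absolute terms T_C = 255.15 K and T_H = 300.15 K, so ΔT = 45.00 K.
The reversible limit is COP_R = T_C/ΔT = 5.670, so W_min = Q_C/COP = Q_C·ΔT/T_C.
W_min = 9290 × 45.00/255.15 = 1638 kJ.

1640 kJ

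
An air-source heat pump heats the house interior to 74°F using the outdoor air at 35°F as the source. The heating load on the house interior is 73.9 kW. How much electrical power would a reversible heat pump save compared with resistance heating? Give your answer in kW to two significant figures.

68 kW

In absolute terms T_C = 274.82 K and T_H = 296.48 K, so ΔT = 21.67 K.
COP_Carnot = T_H/ΔT = 296.48/21.67 = 13.68.
Resistance heating needs Ẇ_res = Q̇_H = 73.90 kW; the reversible heat pump needs only Ẇ_hp = Q̇_H/COP = 5.401 kW.
Saving = 73.90 − 5.401 = 68.50 kW.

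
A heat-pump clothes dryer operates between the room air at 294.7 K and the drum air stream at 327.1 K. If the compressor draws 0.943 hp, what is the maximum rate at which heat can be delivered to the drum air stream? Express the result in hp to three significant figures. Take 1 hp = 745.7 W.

9.52 hp

The reservoir spacing is ΔT = 327.1 − 294.7 = 32.40 K.
COP_Carnot = T_H/ΔT = 327.10/32.40 = 10.10.
Q̇_max = COP_Carnot × Ẇ = 10.10 × 0.9430 hp = 9.520 hp.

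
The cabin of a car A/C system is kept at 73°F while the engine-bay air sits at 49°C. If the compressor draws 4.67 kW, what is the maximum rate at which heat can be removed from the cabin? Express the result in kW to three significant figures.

52.7 kW

In absolute terms T_C = 295.93 K and T_H = 322.15 K, so ΔT = 26.22 K.
COP_Carnot = T_C/ΔT = 295.93/26.22 = 11.29.
Q̇_max = COP_Carnot × Ẇ = 11.29 × 4.670 kW = 52.70 kW.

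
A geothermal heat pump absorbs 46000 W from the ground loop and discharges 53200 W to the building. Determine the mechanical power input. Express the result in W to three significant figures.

For a cyclic device the first law requires Q̇_H = Q̇_C + Ẇ.
Ẇ = Q̇_H − Q̇_C = 7200 W.

7200 W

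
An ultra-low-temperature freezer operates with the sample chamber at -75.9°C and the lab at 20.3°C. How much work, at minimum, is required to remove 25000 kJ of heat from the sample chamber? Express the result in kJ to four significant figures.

In absolute terms T_C = 197.25 K and T_H = 293.45 K, so ΔT = 96.20 K.
The reversible limit is COP_R = T_C/ΔT = 2.050, so W_min = Q_C/COP = Q_C·ΔT/T_C.
W_min = 25000 × 96.20/197.25 = 12190 kJ.

12190 kJ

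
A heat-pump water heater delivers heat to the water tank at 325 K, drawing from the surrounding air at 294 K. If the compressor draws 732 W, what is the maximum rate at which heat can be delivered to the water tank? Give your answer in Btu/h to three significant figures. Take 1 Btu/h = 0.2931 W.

26200 Btu/h

The reservoir spacing is ΔT = 325 − 294 = 31.00 K.
COP_Carnot = T_H/ΔT = 325.00/31.00 = 10.48.
Q̇_max = COP_Carnot × Ẇ = 10.48 × 732.0 W = 7674 W = 26180 Btu/h.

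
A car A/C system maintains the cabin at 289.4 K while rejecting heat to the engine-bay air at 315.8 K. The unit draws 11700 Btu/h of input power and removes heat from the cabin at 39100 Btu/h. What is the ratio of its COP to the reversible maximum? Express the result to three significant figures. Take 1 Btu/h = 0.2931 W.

COP_actual = Q̇_C/Ẇ = 39100/11700 = 3.342.
The reservoir spacing is ΔT = 315.8 − 289.4 = 26.40 K.
COP_Carnot = T_C/ΔT = 289.40/26.40 = 10.96.
η_II = COP_actual/COP_Carnot = 3.342/10.96 = 0.3049.

0.305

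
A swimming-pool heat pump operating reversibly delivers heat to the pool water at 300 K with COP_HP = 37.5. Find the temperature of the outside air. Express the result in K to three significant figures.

COP_HP = T_H/(T_H − T_C) gives T_H − T_C = T_H/COP.
With T_H = 300.00 K, T_C = 300.00 × (1 − 1/37.5) = 292.00 K.

292 K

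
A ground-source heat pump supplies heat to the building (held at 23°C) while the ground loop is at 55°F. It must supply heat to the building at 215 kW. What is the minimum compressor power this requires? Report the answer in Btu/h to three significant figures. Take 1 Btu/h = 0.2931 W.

25300 Btu/h

In absolute terms T_C = 285.93 K and T_H = 296.15 K, so ΔT = 10.22 K.
COP_Carnot = T_H/ΔT = 296.15/10.22 = 28.97.
Ẇ_min = Q̇/COP_Carnot = 215.0/28.97 = 7.421 kW = 25320 Btu/h.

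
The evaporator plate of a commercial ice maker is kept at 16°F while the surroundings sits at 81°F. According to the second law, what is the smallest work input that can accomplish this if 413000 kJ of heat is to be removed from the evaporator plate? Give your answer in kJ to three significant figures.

56400 kJ

In absolute terms T_C = 264.26 K and T_H = 300.37 K, so ΔT = 36.11 K.
The reversible limit is COP_R = T_C/ΔT = 7.318, so W_min = Q_C/COP = Q_C·ΔT/T_C.
W_min = 413000 × 36.11/264.26 = 56440 kJ.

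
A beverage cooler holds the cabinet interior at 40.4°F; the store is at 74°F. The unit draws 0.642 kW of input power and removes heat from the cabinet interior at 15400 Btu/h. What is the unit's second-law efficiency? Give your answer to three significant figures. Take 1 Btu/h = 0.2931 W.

Converting, Q̇_C = 15400 Btu/h = 4.514 kW, so COP_actual = Q̇_C/Ẇ = 4.514/0.6420 = 7.031.
In absolute terms T_C = 277.82 K and T_H = 296.48 K, so ΔT = 18.67 K.
COP_Carnot = T_C/ΔT = 277.82/18.67 = 14.88.
η_II = COP_actual/COP_Carnot = 7.031/14.88 = 0.4724.

0.472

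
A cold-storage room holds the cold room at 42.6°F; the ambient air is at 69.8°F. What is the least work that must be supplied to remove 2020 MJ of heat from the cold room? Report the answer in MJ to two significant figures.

In absolute terms T_C = 279.04 K and T_H = 294.15 K, so ΔT = 15.11 K.
The reversible limit is COP_R = T_C/ΔT = 18.47, so W_min = Q_C/COP = Q_C·ΔT/T_C.
W_min = 2020 × 15.11/279.04 = 109.4 MJ.

110 MJ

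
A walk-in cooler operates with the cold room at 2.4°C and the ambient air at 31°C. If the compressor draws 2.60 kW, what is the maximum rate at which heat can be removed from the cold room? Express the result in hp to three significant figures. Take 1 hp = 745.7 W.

In absolute terms T_C = 275.55 K and T_H = 304.15 K, so ΔT = 28.60 K.
COP_Carnot = T_C/ΔT = 275.55/28.60 = 9.635.
Q̇_max = COP_Carnot × Ẇ = 9.635 × 2.600 kW = 25.05 kW = 33.59 hp.

33.6 hp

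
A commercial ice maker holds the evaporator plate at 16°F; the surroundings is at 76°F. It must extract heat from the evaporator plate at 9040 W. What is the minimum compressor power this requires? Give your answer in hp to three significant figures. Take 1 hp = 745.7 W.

1.53 hp

In absolute terms T_C = 264.26 K and T_H = 297.59 K, so ΔT = 33.33 K.
COP_Carnot = T_C/ΔT = 264.26/33.33 = 7.928.
Ẇ_min = Q̇/COP_Carnot = 9040/7.928 = 1140 W = 1.529 hp.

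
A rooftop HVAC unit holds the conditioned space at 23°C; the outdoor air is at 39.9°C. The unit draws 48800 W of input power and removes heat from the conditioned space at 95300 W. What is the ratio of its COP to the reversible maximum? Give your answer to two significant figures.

COP_actual = Q̇_C/Ẇ = 95300/48800 = 1.953.
In absolute terms T_C = 296.15 K and T_H = 313.05 K, so ΔT = 16.90 K.
COP_Carnot = T_C/ΔT = 296.15/16.90 = 17.52.
η_II = COP_actual/COP_Carnot = 1.953/17.52 = 0.1114.

0.11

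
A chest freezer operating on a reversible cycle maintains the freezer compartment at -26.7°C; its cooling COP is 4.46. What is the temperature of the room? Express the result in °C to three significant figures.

COP_R = T_C/(T_H − T_C) gives T_H − T_C = T_C/COP.
With T_C = 246.45 K, T_H = 246.45 × (1 + 1/4.46) = 301.71 K.
Converting, 301.71 K = 28.56°C.

28.6 °C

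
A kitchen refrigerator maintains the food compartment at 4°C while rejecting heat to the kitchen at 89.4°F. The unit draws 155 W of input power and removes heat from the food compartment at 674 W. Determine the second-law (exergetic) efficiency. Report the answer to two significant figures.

COP_actual = Q̇_C/Ẇ = 674.0/155.0 = 4.348.
In absolute terms T_C = 277.15 K and T_H = 305.04 K, so ΔT = 27.89 K.
COP_Carnot = T_C/ΔT = 277.15/27.89 = 9.938.
η_II = COP_actual/COP_Carnot = 4.348/9.938 = 0.4376.

0.44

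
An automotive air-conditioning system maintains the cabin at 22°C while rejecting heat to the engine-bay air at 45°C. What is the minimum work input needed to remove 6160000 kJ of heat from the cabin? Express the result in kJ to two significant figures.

In absolute terms T_C = 295.15 K and T_H = 318.15 K, so ΔT = 23.00 K.
The reversible limit is COP_R = T_C/ΔT = 12.83, so W_min = Q_C/COP = Q_C·ΔT/T_C.
W_min = 6160000 × 23.00/295.15 = 480000 kJ.

480000 kJ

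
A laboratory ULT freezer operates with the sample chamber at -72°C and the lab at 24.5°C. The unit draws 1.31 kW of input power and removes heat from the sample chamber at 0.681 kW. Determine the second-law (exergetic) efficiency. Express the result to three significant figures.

COP_actual = Q̇_C/Ẇ = 0.6810/1.310 = 0.5198.
In absolute terms T_C = 201.15 K and T_H = 297.65 K, so ΔT = 96.50 K.
COP_Carnot = T_C/ΔT = 201.15/96.50 = 2.084.
η_II = COP_actual/COP_Carnot = 0.5198/2.084 = 0.2494.

0.249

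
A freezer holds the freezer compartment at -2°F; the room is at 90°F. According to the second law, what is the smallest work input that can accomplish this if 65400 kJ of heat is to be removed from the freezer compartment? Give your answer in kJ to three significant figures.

13100 kJ

In absolute terms T_C = 254.26 K and T_H = 305.37 K, so ΔT = 51.11 K.
The reversible limit is COP_R = T_C/ΔT = 4.975, so W_min = Q_C/COP = Q_C·ΔT/T_C.
W_min = 65400 × 51.11/254.26 = 13150 kJ.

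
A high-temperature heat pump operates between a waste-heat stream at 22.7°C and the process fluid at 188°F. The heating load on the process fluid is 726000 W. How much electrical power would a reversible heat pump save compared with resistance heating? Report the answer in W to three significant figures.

In absolute terms T_C = 295.85 K and T_H = 359.82 K, so ΔT = 63.97 K.
COP_Carnot = T_H/ΔT = 359.82/63.97 = 5.625.
Resistance heating needs Ẇ_res = Q̇_H = 726000 W; the reversible heat pump needs only Ẇ_hp = Q̇_H/COP = 129100 W.
Saving = 726000 − 129100 = 596900 W.

597000 W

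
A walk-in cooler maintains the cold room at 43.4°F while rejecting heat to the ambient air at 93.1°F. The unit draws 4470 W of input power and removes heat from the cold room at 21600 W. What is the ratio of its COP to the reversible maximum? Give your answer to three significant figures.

0.477

COP_actual = Q̇_C/Ẇ = 21600/4470 = 4.832.
In absolute terms T_C = 279.48 K and T_H = 307.09 K, so ΔT = 27.61 K.
COP_Carnot = T_C/ΔT = 279.48/27.61 = 10.12.
η_II = COP_actual/COP_Carnot = 4.832/10.12 = 0.4774.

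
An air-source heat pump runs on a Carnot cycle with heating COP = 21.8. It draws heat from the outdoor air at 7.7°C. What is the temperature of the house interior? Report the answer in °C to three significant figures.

21.2 °C

COP_HP = T_H/(T_H − T_C) rearranges to T_H = COP·T_C/(COP − 1).
With T_C = 280.85 K, T_H = 21.8 × 280.85/20.80 = 294.35 K.
Converting, 294.35 K = 21.20°C.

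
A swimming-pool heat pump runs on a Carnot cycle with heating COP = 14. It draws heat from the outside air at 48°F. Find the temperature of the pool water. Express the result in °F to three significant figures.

COP_HP = T_H/(T_H − T_C) rearranges to T_H = COP·T_C/(COP − 1).
With T_C = 282.04 K, T_H = 14 × 282.04/13.00 = 303.73 K.
Converting, 303.73 K = 87.05°F.

87.1 °F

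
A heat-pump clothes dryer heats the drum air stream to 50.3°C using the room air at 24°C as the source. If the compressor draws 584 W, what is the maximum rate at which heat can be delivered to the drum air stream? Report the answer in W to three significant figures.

7180 W

In absolute terms T_C = 297.15 K and T_H = 323.45 K, so ΔT = 26.30 K.
COP_Carnot = T_H/ΔT = 323.45/26.30 = 12.30.
Q̇_max = COP_Carnot × Ẇ = 12.30 × 584.0 W = 7182 W.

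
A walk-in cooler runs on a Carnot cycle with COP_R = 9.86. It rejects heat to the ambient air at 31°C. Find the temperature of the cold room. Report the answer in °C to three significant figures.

For a Carnot refrigerator COP_R = T_C/(T_H − T_C), so T_C = COP·T_H/(1 + COP).
With T_H = 304.15 K, T_C = 9.86 × 304.15/10.86 = 276.14 K.
Converting, 276.14 K = 2.99°C.

2.99 °C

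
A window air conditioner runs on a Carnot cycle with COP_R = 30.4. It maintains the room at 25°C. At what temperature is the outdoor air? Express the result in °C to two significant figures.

COP_R = T_C/(T_H − T_C) gives T_H − T_C = T_C/COP.
With T_C = 298.15 K, T_H = 298.15 × (1 + 1/30.4) = 307.96 K.
Converting, 307.96 K = 34.81°C.

35 °C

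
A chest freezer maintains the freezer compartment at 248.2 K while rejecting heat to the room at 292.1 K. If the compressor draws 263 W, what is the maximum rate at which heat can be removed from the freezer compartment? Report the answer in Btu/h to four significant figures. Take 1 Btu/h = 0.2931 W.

The reservoir spacing is ΔT = 292.1 − 248.2 = 43.90 K.
COP_Carnot = T_C/ΔT = 248.20/43.90 = 5.654.
Q̇_max = COP_Carnot × Ẇ = 5.654 × 263.0 W = 1487 W = 5073 Btu/h.

5073 Btu/h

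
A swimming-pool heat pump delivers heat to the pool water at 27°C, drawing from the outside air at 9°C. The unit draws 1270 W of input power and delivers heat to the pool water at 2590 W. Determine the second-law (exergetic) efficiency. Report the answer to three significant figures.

COP_actual = Q̇_H/Ẇ = 2590/1270 = 2.039.
In absolute terms T_C = 282.15 K and T_H = 300.15 K, so ΔT = 18.00 K.
COP_Carnot = T_H/ΔT = 300.15/18.00 = 16.68.
η_II = COP_actual/COP_Carnot = 2.039/16.68 = 0.1223.

0.122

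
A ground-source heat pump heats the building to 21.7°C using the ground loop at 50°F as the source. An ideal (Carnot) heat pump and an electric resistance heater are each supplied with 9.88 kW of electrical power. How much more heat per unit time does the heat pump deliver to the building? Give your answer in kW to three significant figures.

239 kW

In absolute terms T_C = 283.15 K and T_H = 294.85 K, so ΔT = 11.70 K.
COP_Carnot = T_H/ΔT = 294.85/11.70 = 25.20.
The heat pump delivers Q̇_H = COP × Ẇ = 249.0 kW; the resistance heater delivers Ẇ = 9.880 kW.
Extra = (COP − 1)·Ẇ = 239.1 kW.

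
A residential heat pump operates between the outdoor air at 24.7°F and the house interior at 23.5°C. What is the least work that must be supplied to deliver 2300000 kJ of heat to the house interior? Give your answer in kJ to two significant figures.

In absolute terms T_C = 269.09 K and T_H = 296.65 K, so ΔT = 27.56 K.
The reversible limit is COP_HP = T_H/ΔT = 10.77, so W_min = Q_H/COP = Q_H·ΔT/T_H.
W_min = 2300000 × 27.56/296.65 = 213600 kJ.

210000 kJ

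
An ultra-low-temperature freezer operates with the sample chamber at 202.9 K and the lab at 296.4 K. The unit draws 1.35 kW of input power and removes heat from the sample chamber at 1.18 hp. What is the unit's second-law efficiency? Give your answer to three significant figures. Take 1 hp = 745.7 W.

Converting, Q̇_C = 1.180 hp = 0.8799 kW, so COP_actual = Q̇_C/Ẇ = 0.8799/1.350 = 0.6518.
The reservoir spacing is ΔT = 296.4 − 202.9 = 93.50 K.
COP_Carnot = T_C/ΔT = 202.90/93.50 = 2.170.
η_II = COP_actual/COP_Carnot = 0.6518/2.170 = 0.3004.

0.300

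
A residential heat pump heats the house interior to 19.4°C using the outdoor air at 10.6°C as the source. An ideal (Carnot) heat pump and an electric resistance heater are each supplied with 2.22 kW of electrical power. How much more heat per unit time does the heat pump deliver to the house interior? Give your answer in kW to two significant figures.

72 kW

In absolute terms T_C = 283.75 K and T_H = 292.55 K, so ΔT = 8.800 K.
COP_Carnot = T_H/ΔT = 292.55/8.800 = 33.24.
The heat pump delivers Q̇_H = COP × Ẇ = 73.80 kW; the resistance heater delivers Ẇ = 2.220 kW.
Extra = (COP − 1)·Ẇ = 71.58 kW.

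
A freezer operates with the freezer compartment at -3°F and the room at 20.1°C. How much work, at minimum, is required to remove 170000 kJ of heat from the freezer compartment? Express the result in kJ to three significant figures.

26500 kJ

In absolute terms T_C = 253.71 K and T_H = 293.25 K, so ΔT = 39.54 K.
The reversible limit is COP_R = T_C/ΔT = 6.416, so W_min = Q_C/COP = Q_C·ΔT/T_C.
W_min = 170000 × 39.54/253.71 = 26500 kJ.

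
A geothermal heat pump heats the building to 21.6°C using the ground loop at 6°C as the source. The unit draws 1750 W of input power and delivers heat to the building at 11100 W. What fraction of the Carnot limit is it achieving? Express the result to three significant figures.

COP_actual = Q̇_H/Ẇ = 11100/1750 = 6.343.
In absolute terms T_C = 279.15 K and T_H = 294.75 K, so ΔT = 15.60 K.
COP_Carnot = T_H/ΔT = 294.75/15.60 = 18.89.
η_II = COP_actual/COP_Carnot = 6.343/18.89 = 0.3357.

0.336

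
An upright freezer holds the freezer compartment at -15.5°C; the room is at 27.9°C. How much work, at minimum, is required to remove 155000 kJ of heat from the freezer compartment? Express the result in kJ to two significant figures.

26000 kJ

In absolute terms T_C = 257.65 K and T_H = 301.05 K, so ΔT = 43.40 K.
The reversible limit is COP_R = T_C/ΔT = 5.937, so W_min = Q_C/COP = Q_C·ΔT/T_C.
W_min = 155000 × 43.40/257.65 = 26110 kJ.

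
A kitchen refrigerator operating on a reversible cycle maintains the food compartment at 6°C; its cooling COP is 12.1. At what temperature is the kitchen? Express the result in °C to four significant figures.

29.07 °C

COP_R = T_C/(T_H − T_C) gives T_H − T_C = T_C/COP.
With T_C = 279.15 K, T_H = 279.15 × (1 + 1/12.1) = 302.22 K.
Converting, 302.22 K = 29.07°C.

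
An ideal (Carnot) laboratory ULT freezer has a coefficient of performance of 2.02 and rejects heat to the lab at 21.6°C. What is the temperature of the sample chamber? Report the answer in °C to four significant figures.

For a Carnot refrigerator COP_R = T_C/(T_H − T_C), so T_C = COP·T_H/(1 + COP).
With T_H = 294.75 K, T_C = 2.02 × 294.75/3.020 = 197.15 K.
Converting, 197.15 K = -76.00°C.

-76.00 °C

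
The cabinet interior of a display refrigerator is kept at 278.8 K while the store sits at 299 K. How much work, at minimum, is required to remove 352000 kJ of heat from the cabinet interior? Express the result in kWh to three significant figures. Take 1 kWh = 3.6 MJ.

7.08 kWh

The reservoir spacing is ΔT = 299 − 278.8 = 20.20 K.
The reversible limit is COP_R = T_C/ΔT = 13.80, so W_min = Q_C/COP = Q_C·ΔT/T_C.
W_min = 352000 × 20.20/278.80 = 25500 kJ = 7.084 kWh.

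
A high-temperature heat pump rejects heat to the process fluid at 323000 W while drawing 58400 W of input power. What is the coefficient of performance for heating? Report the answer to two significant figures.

5.5

The first law gives Q̇_H = Q̇_C + Ẇ, so the three rates are Q̇_C = 264600, Q̇_H = 323000, Ẇ = 58400 W.
COP_HP = Q̇_H/Ẇ = 323000/58400 = 5.531.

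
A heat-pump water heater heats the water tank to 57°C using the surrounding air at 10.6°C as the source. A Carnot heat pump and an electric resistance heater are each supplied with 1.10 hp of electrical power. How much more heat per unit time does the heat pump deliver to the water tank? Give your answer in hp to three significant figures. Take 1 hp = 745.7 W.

In absolute terms T_C = 283.75 K and T_H = 330.15 K, so ΔT = 46.40 K.
COP_Carnot = T_H/ΔT = 330.15/46.40 = 7.115.
The heat pump delivers Q̇_H = COP × Ẇ = 7.827 hp; the resistance heater delivers Ẇ = 1.100 hp.
Extra = (COP − 1)·Ẇ = 6.727 hp.

6.73 hp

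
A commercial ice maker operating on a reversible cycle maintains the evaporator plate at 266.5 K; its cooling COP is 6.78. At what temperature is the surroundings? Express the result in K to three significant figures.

306 K

COP_R = T_C/(T_H − T_C) gives T_H − T_C = T_C/COP.
With T_C = 266.50 K, T_H = 266.50 × (1 + 1/6.78) = 305.81 K.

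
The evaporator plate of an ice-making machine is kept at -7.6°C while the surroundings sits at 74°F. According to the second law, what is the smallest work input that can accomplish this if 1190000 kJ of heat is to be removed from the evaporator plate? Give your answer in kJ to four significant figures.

In absolute terms T_C = 265.55 K and T_H = 296.48 K, so ΔT = 30.93 K.
The reversible limit is COP_R = T_C/ΔT = 8.585, so W_min = Q_C/COP = Q_C·ΔT/T_C.
W_min = 1190000 × 30.93/265.55 = 138600 kJ.

138600 kJ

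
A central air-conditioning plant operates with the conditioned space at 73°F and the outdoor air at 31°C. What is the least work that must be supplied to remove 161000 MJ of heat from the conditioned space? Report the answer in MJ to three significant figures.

4470 MJ

In absolute terms T_C = 295.93 K and T_H = 304.15 K, so ΔT = 8.222 K.
The reversible limit is COP_R = T_C/ΔT = 35.99, so W_min = Q_C/COP = Q_C·ΔT/T_C.
W_min = 161000 × 8.222/295.93 = 4473 MJ.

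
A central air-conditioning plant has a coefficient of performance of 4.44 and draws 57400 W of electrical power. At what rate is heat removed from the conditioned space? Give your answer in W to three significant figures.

255000 W

Q̇_C = COP × Ẇ = 4.44 × 57400 = 254900 W.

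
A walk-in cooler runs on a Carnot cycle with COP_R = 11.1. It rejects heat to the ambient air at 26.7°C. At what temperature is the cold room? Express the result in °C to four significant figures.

For a Carnot refrigerator COP_R = T_C/(T_H − T_C), so T_C = COP·T_H/(1 + COP).
With T_H = 299.85 K, T_C = 11.1 × 299.85/12.10 = 275.07 K.
Converting, 275.07 K = 1.92°C.

1.919 °C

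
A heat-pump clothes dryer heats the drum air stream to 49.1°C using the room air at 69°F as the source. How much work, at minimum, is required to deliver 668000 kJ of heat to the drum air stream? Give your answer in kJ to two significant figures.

In absolute terms T_C = 293.71 K and T_H = 322.25 K, so ΔT = 28.54 K.
The reversible limit is COP_HP = T_H/ΔT = 11.29, so W_min = Q_H/COP = Q_H·ΔT/T_H.
W_min = 668000 × 28.54/322.25 = 59170 kJ.

59000 kJ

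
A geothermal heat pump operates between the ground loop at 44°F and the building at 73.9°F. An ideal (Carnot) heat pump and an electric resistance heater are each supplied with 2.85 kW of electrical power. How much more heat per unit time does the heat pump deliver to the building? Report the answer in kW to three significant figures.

48.0 kW

In absolute terms T_C = 279.82 K and T_H = 296.43 K, so ΔT = 16.61 K.
COP_Carnot = T_H/ΔT = 296.43/16.61 = 17.85.
The heat pump delivers Q̇_H = COP × Ẇ = 50.86 kW; the resistance heater delivers Ẇ = 2.850 kW.
Extra = (COP − 1)·Ẇ = 48.01 kW.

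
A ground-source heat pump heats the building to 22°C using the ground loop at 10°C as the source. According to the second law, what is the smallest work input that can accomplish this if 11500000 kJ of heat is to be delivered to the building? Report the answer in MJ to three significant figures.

In absolute terms T_C = 283.15 K and T_H = 295.15 K, so ΔT = 12.00 K.
The reversible limit is COP_HP = T_H/ΔT = 24.60, so W_min = Q_H/COP = Q_H·ΔT/T_H.
W_min = 11500000 × 12.00/295.15 = 467600 kJ = 467.6 MJ.

468 MJ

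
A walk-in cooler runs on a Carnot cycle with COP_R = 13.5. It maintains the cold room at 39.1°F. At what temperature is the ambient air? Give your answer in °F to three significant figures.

76.0 °F

COP_R = T_C/(T_H − T_C) gives T_H − T_C = T_C/COP.
With T_C = 277.09 K, T_H = 277.09 × (1 + 1/13.5) = 297.62 K.
Converting, 297.62 K = 76.05°F.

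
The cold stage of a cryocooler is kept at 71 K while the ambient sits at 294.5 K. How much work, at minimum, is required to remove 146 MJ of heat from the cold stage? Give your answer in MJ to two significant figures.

The reservoir spacing is ΔT = 294.5 − 71 = 223.5 K.
The reversible limit is COP_R = T_C/ΔT = 0.3177, so W_min = Q_C/COP = Q_C·ΔT/T_C.
W_min = 146.0 × 223.5/71.00 = 459.6 MJ.

460 MJ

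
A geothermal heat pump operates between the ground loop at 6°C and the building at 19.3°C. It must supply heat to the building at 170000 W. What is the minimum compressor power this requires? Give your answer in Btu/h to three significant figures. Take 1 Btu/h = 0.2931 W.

In absolute terms T_C = 279.15 K and T_H = 292.45 K, so ΔT = 13.30 K.
COP_Carnot = T_H/ΔT = 292.45/13.30 = 21.99.
Ẇ_min = Q̇/COP_Carnot = 170000/21.99 = 7731 W = 26380 Btu/h.

26400 Btu/h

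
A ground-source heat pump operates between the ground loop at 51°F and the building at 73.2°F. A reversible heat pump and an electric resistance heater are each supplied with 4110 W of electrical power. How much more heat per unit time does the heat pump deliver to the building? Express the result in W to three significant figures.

94500 W

In absolute terms T_C = 283.71 K and T_H = 296.04 K, so ΔT = 12.33 K.
COP_Carnot = T_H/ΔT = 296.04/12.33 = 24.00.
The heat pump delivers Q̇_H = COP × Ẇ = 98650 W; the resistance heater delivers Ẇ = 4110 W.
Extra = (COP − 1)·Ẇ = 94540 W.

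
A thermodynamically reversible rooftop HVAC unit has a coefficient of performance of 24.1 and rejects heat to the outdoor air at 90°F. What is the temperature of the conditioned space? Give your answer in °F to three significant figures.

For a Carnot refrigerator COP_R = T_C/(T_H − T_C), so T_C = COP·T_H/(1 + COP).
With T_H = 305.37 K, T_C = 24.1 × 305.37/25.10 = 293.21 K.
Converting, 293.21 K = 68.10°F.

68.1 °F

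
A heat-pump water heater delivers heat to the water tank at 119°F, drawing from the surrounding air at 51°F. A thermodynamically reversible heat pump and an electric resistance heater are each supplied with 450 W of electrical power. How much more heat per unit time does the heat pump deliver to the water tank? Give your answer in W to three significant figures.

3380 W

In absolute terms T_C = 283.71 K and T_H = 321.48 K, so ΔT = 37.78 K.
COP_Carnot = T_H/ΔT = 321.48/37.78 = 8.510.
The heat pump delivers Q̇_H = COP × Ẇ = 3829 W; the resistance heater delivers Ẇ = 450.0 W.
Extra = (COP − 1)·Ẇ = 3379 W.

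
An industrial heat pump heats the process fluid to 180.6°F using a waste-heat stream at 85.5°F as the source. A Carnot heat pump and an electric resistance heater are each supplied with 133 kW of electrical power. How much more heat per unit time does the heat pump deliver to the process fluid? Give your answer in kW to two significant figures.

760 kW

In absolute terms T_C = 302.87 K and T_H = 355.71 K, so ΔT = 52.83 K.
COP_Carnot = T_H/ΔT = 355.71/52.83 = 6.733.
The heat pump delivers Q̇_H = COP × Ẇ = 895.4 kW; the resistance heater delivers Ẇ = 133.0 kW.
Extra = (COP − 1)·Ẇ = 762.4 kW.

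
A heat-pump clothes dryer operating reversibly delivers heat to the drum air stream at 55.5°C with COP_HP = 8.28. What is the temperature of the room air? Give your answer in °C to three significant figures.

COP_HP = T_H/(T_H − T_C) gives T_H − T_C = T_H/COP.
With T_H = 328.65 K, T_C = 328.65 × (1 − 1/8.28) = 288.96 K.
Converting, 288.96 K = 15.81°C.

15.8 °C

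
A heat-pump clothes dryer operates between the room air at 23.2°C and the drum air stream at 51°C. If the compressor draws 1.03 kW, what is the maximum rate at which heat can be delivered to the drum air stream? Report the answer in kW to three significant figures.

12.0 kW

In absolute terms T_C = 296.35 K and T_H = 324.15 K, so ΔT = 27.80 K.
COP_Carnot = T_H/ΔT = 324.15/27.80 = 11.66.
Q̇_max = COP_Carnot × Ẇ = 11.66 × 1.030 kW = 12.01 kW.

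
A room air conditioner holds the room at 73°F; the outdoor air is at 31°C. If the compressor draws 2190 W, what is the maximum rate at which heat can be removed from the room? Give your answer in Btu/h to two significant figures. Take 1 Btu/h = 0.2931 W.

270000 Btu/h

In absolute terms T_C = 295.93 K and T_H = 304.15 K, so ΔT = 8.222 K.
COP_Carnot = T_C/ΔT = 295.93/8.222 = 35.99.
Q̇_max = COP_Carnot × Ẇ = 35.99 × 2190 W = 78820 W = 268900 Btu/h.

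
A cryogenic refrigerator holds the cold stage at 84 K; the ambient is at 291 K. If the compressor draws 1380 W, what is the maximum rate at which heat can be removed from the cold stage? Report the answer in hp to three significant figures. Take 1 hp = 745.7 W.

The reservoir spacing is ΔT = 291 − 84 = 207.0 K.
COP_Carnot = T_C/ΔT = 84.00/207.0 = 0.4058.
Q̇_max = COP_Carnot × Ẇ = 0.4058 × 1380 W = 560.0 W = 0.7510 hp.

0.751 hp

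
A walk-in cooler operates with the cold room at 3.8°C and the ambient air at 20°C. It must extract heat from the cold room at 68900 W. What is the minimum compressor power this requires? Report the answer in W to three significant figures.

In absolute terms T_C = 276.95 K and T_H = 293.15 K, so ΔT = 16.20 K.
COP_Carnot = T_C/ΔT = 276.95/16.20 = 17.10.
Ẇ_min = Q̇/COP_Carnot = 68900/17.10 = 4030 W.

4030 W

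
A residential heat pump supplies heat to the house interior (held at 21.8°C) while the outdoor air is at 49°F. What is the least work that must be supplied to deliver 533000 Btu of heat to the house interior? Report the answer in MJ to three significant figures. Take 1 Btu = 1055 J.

23.6 MJ

In absolute terms T_C = 282.59 K and T_H = 294.95 K, so ΔT = 12.36 K.
The reversible limit is COP_HP = T_H/ΔT = 23.87, so W_min = Q_H/COP = Q_H·ΔT/T_H.
W_min = 533000 × 12.36/294.95 = 22330 Btu = 23.56 MJ.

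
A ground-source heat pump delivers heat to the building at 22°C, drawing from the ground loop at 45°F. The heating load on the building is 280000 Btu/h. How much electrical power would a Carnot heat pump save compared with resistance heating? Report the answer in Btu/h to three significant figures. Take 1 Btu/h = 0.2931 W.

In absolute terms T_C = 280.37 K and T_H = 295.15 K, so ΔT = 14.78 K.
COP_Carnot = T_H/ΔT = 295.15/14.78 = 19.97.
Resistance heating needs Ẇ_res = Q̇_H = 280000 Btu/h; the reversible heat pump needs only Ẇ_hp = Q̇_H/COP = 14020 Btu/h.
Saving = 280000 − 14020 = 266000 Btu/h.

266000 Btu/h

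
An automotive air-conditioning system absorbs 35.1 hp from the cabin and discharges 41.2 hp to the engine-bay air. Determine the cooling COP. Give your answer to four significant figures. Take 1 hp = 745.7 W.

5.754

The first law gives Q̇_H = Q̇_C + Ẇ, so the three rates are Q̇_C = 35.10, Q̇_H = 41.20, Ẇ = 6.100 hp.
COP_R = Q̇_C/Ẇ = 35.10/6.100 = 5.754.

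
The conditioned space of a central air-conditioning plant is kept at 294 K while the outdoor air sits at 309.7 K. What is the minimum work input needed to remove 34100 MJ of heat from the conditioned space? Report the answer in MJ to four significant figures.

The reservoir spacing is ΔT = 309.7 − 294 = 15.70 K.
The reversible limit is COP_R = T_C/ΔT = 18.73, so W_min = Q_C/COP = Q_C·ΔT/T_C.
W_min = 34100 × 15.70/294.00 = 1821 MJ.

1821 MJ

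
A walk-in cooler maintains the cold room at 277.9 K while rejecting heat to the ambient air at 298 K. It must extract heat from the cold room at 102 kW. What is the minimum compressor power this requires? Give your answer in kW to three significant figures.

7.38 kW

The reservoir spacing is ΔT = 298 − 277.9 = 20.10 K.
COP_Carnot = T_C/ΔT = 277.90/20.10 = 13.83.
Ẇ_min = Q̇/COP_Carnot = 102.0/13.83 = 7.377 kW.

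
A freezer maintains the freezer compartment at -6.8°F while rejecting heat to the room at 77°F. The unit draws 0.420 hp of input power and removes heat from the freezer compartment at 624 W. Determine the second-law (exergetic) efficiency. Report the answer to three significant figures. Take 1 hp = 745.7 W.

Converting, Q̇_C = 624.0 W = 0.8368 hp, so COP_actual = Q̇_C/Ẇ = 0.8368/0.4200 = 1.992.
In absolute terms T_C = 251.59 K and T_H = 298.15 K, so ΔT = 46.56 K.
COP_Carnot = T_C/ΔT = 251.59/46.56 = 5.404.
η_II = COP_actual/COP_Carnot = 1.992/5.404 = 0.3687.

0.369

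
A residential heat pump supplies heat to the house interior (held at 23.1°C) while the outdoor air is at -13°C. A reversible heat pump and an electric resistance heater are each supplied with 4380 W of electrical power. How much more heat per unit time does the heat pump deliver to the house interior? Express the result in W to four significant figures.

In absolute terms T_C = 260.15 K and T_H = 296.25 K, so ΔT = 36.10 K.
COP_Carnot = T_H/ΔT = 296.25/36.10 = 8.206.
The heat pump delivers Q̇_H = COP × Ẇ = 35940 W; the resistance heater delivers Ẇ = 4380 W.
Extra = (COP − 1)·Ẇ = 31560 W.

31560 W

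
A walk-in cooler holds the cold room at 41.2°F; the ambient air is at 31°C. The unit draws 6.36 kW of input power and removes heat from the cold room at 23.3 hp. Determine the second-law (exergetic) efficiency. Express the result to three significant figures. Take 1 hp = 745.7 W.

Converting, Q̇_C = 23.30 hp = 17.37 kW, so COP_actual = Q̇_C/Ẇ = 17.37/6.360 = 2.732.
In absolute terms T_C = 278.26 K and T_H = 304.15 K, so ΔT = 25.89 K.
COP_Carnot = T_C/ΔT = 278.26/25.89 = 10.75.
η_II = COP_actual/COP_Carnot = 2.732/10.75 = 0.2542.

0.254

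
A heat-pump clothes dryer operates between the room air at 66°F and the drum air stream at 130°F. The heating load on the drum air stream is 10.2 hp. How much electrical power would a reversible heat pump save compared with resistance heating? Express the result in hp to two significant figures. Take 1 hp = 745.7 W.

9.1 hp

In absolute terms T_C = 292.04 K and T_H = 327.59 K, so ΔT = 35.56 K.
COP_Carnot = T_H/ΔT = 327.59/35.56 = 9.214.
Resistance heating needs Ẇ_res = Q̇_H = 10.20 hp; the reversible heat pump needs only Ẇ_hp = Q̇_H/COP = 1.107 hp.
Saving = 10.20 − 1.107 = 9.093 hp.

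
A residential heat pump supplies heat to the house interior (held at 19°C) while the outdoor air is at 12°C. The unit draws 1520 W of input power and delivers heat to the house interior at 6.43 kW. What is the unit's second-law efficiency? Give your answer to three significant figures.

Converting, Q̇_H = 6.430 kW = 6430 W, so COP_actual = Q̇_H/Ẇ = 6430/1520 = 4.230.
In absolute terms T_C = 285.15 K and T_H = 292.15 K, so ΔT = 7.000 K.
COP_Carnot = T_H/ΔT = 292.15/7.000 = 41.74.
η_II = COP_actual/COP_Carnot = 4.230/41.74 = 0.1014.

0.101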